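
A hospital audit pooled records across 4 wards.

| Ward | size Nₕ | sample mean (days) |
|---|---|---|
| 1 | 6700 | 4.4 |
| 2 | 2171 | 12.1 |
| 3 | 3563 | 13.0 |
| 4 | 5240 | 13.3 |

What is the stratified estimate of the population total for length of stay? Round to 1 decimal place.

1: 6700·4.4 = 29480
2: 2171·12.1 = 26269.1
3: 3563·13.0 = 46319
4: 5240·13.3 = 69692
τ̂ = Σ Nₕx̄ₕ = 171760.1.

171760.1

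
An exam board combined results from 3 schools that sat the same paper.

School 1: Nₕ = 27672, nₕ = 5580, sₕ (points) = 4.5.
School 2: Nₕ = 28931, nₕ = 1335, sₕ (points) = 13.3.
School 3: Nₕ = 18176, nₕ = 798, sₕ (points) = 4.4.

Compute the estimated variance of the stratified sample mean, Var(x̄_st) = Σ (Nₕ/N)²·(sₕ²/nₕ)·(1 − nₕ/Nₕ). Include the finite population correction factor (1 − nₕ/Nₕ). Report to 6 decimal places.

N = 74779. Term for each stratum: Wₕ²sₕ²/nₕ·(1−nₕ/Nₕ).
Var(x̄_st) = 0.000396741 + 0.018917872 + 0.001370381 = 0.020684994 → 0.020685.

0.020685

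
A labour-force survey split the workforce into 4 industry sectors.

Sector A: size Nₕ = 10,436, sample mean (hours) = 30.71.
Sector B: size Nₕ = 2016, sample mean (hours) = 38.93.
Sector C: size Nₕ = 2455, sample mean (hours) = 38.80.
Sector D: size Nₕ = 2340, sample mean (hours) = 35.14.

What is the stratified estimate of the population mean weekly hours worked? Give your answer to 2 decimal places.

33.42

x̄_st = (Σ Nₕx̄ₕ) / (Σ Nₕ) = (10436·30.71 + 2016·38.93 + 2455·38.80 + 2340·35.14) / 17247
= 576454.04 / 17247 = 33.4234... → 33.42.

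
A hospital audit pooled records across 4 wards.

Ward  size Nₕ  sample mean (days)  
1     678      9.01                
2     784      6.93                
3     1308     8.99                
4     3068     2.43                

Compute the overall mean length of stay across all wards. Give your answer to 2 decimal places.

5.27

N = 5838; weights Wₕ = Nₕ/N = (0.1161, 0.1343, 0.2240, 0.5255).
x̄_st = Σ Wₕ·x̄ₕ = 0.1161·9.01 + 0.1343·6.93 + 0.2240·8.99 + 0.5255·2.43 ≈ 5.2683...
→ 5.27.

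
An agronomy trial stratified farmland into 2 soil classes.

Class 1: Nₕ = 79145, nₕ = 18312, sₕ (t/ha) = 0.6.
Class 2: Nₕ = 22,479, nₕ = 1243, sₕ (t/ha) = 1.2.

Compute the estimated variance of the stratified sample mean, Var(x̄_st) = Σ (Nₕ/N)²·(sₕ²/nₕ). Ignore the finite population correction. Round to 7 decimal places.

N = 101624. Term for each stratum: Wₕ²sₕ²/nₕ.
Var(x̄_st) = 0.0000119240 + 0.0000566830 = 0.0000686070 → 0.0000686.

0.0000686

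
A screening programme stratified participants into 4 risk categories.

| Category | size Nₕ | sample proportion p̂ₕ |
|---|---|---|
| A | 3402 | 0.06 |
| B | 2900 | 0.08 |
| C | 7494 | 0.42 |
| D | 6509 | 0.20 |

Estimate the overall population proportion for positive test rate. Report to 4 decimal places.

0.2406

N = 3402 + 2900 + 7494 + 6509 = 20305.
Overall proportion = Σ (Nₕ/N)·p̂ₕ.
Σ Nₕp̂ₕ = 204.12 + 232 + 3147.48 + 1301.8 = 4885.4.
4885.4 / 20305 = 0.240601... → 0.2406.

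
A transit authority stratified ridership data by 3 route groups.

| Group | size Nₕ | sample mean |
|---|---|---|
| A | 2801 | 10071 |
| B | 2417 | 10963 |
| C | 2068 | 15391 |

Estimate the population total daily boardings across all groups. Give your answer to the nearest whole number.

Estimate total by summing Nₕ·x̄ₕ over strata.
2801·10071 + 2417·10963 + 2068·15391 = 28208871 + 26497571 + 31828588 = 86535030.

86535030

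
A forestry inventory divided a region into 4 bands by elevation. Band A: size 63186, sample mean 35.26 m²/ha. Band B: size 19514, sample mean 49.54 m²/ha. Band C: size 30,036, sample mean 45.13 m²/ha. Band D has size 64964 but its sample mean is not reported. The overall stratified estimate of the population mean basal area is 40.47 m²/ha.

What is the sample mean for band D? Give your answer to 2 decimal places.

40.66

N = 63186 + 19514 + 30036 + 64964 = 177700.
Overall total = μ·N = 40.47·177700 = 7191519.
Subtract the known strata: 63186·35.26 + 19514·49.54 + 30036·45.13 = 4550186.6.
Remaining total for band D: 7191519 − 4550186.6 = 2641332.4.
Divide by its size: 2641332.4 / 64964 = 40.6584... → 40.66.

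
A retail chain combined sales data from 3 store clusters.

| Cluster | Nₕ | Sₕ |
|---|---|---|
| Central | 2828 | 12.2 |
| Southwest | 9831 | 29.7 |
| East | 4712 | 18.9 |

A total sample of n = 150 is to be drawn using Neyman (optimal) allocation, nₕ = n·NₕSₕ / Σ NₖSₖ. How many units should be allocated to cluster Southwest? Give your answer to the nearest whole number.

105

Σ NₕSₕ = 2828·12.2 + 9831·29.7 + 4712·18.9 = 415539.1.
Share for Southwest: 291980.7/415539.1 = 0.70266.
n_Southwest = 150 × 0.70266 = 105.398... → 105.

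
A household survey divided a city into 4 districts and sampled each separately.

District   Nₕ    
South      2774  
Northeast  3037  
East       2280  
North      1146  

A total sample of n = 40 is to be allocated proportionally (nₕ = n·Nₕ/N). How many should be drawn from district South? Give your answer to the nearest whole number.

Share of district South = 2774/9237 = 0.30031.
Allocate 40 × 0.30031 = 12.013... → 12.

12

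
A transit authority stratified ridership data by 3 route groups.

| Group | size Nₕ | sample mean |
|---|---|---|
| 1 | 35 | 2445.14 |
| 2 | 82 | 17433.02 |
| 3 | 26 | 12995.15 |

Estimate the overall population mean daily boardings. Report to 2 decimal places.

12957.77

x̄_st = (Σ Nₕx̄ₕ) / (Σ Nₕ) = (35·2445.14 + 82·17433.02 + 26·12995.15) / 143
= 1852961.44 / 143 = 12957.7723... → 12957.77.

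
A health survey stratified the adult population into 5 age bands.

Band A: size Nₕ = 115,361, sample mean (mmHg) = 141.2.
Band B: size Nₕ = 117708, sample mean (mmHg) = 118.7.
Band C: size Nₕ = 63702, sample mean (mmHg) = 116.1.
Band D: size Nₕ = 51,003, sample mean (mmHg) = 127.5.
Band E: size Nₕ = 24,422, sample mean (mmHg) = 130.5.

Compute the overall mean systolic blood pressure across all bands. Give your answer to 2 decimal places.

127.21

N = 115361 + 117708 + 63702 + 51003 + 24422 = 372196.
The stratified mean weights each stratum mean by its population share Nₕ/N.
Σ Nₕx̄ₕ = 115361·141.2 + 117708·118.7 + 63702·116.1 + 51003·127.5 + 24422·130.5 = 16288973.2 + 13971939.6 + 7395802.2 + 6502882.5 + 3187071 = 47346668.5.
Divide by N: 47346668.5 / 372196 = 127.2090... → 127.21.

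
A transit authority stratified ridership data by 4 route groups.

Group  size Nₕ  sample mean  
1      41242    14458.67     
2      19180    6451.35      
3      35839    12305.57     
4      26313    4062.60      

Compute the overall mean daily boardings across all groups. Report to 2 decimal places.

10344.44

N = 41242 + 19180 + 35839 + 26313 = 122574.
Overall mean = Σ (Nₕ/N)·x̄ₕ — weight by population share, not a simple average.
Σ Nₕx̄ₕ = 41242·14458.67 + 19180·6451.35 + 35839·12305.57 + 26313·4062.60 = 596304468.14 + 123736893 + 441019323.23 + 106899193.8 = 1267959878.17.
Divide by N: 1267959878.17 / 122574 = 10344.4440... → 10344.44.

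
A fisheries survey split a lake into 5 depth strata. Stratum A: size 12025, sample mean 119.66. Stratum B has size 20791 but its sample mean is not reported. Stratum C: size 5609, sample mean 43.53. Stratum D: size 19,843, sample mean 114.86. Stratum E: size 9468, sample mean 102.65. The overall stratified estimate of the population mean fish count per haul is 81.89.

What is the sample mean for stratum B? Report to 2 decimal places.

29.47

N = 12025 + 20791 + 5609 + 19843 + 9468 = 67736.
Overall total = μ·N = 81.89·67736 = 5546901.04.
Subtract the known strata: 12025·119.66 + 5609·43.53 + 19843·114.86 + 9468·102.65 = 4934128.45.
Remaining total for stratum B: 5546901.04 − 4934128.45 = 612772.59.
Divide by its size: 612772.59 / 20791 = 29.4730... → 29.47.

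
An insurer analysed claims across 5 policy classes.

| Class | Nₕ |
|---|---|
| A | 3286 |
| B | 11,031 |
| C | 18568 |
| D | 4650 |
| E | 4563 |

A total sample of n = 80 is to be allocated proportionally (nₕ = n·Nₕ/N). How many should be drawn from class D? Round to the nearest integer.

Share of class D = 4650/42098 = 0.11046.
Allocate 80 × 0.11046 = 8.837... → 9.

9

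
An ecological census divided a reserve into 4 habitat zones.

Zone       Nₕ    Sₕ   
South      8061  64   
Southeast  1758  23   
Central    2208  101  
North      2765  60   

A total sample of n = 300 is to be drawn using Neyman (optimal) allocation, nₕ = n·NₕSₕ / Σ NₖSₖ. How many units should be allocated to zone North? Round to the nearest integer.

53

Σ NₕSₕ = 8061·64 + 1758·23 + 2208·101 + 2765·60 = 945246.
Share for North: 165900/945246 = 0.17551.
n_North = 300 × 0.17551 = 52.653... → 53.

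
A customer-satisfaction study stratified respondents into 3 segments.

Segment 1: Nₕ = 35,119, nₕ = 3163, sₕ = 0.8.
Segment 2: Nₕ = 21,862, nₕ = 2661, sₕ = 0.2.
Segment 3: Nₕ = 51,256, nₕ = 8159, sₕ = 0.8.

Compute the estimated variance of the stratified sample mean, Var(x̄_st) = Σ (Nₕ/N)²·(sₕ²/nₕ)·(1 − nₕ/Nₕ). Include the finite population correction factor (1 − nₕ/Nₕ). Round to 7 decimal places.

N = 108237. Term for each stratum: Wₕ²sₕ²/nₕ·(1−nₕ/Nₕ).
Var(x̄_st) = 0.0000193831 + 0.0000005386 + 0.0000147905 = 0.0000347123 → 0.0000347.

0.0000347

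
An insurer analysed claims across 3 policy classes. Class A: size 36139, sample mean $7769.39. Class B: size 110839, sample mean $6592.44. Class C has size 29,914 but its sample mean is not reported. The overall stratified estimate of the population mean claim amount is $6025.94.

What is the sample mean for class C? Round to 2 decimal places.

1820.66

Σ Nₕx̄ₕ = N·μ, so 29914·x̄_C = 176892·6025.94 − (36139·7769.39 + 110839·6592.44).
= 1065940578.48 − 1011477442.37 = 54463136.11.
x̄_C = 54463136.11 / 29914 = 1820.6571... → 1820.66.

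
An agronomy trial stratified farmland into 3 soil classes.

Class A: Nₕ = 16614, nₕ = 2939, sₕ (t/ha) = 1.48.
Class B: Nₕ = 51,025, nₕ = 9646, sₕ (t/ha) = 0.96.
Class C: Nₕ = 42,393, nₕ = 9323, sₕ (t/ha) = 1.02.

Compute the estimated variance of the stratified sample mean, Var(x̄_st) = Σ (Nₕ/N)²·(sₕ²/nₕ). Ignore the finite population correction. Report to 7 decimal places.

0.0000541

N = 110032; Wₕ = Nₕ/N.
class A: (16614/110032)²·1.48²/2939 = 0.0000169916
class B: (51025/110032)²·0.96²/9646 = 0.0000205458
class C: (42393/110032)²·1.02²/9323 = 0.0000165651
Sum = 0.0000541025 → 0.0000541.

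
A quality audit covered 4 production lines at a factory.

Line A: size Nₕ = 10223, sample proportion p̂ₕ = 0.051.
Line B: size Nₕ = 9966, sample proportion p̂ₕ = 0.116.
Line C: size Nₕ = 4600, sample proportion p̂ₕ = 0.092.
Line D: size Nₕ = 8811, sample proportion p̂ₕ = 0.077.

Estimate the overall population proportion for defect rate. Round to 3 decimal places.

0.083

N = 10223 + 9966 + 4600 + 8811 = 33600.
Overall proportion = Σ (Nₕ/N)·p̂ₕ.
Σ Nₕp̂ₕ = 521.373 + 1156.056 + 423.2 + 678.447 = 2779.076.
2779.076 / 33600 = 0.08271... → 0.083.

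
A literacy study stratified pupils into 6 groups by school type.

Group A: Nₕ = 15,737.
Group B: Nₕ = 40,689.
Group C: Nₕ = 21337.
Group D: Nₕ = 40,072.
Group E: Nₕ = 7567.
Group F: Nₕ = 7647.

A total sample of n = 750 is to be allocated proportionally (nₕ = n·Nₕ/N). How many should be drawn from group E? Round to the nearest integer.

Share of group E = 7567/133049 = 0.05687.
Allocate 750 × 0.05687 = 42.655... → 43.

43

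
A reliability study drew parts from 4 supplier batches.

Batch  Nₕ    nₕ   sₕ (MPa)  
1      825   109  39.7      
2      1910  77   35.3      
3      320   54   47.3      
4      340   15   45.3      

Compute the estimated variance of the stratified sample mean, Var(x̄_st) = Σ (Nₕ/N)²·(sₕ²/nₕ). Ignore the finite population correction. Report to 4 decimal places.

7.7161

N = 3395; Wₕ = Nₕ/N.
batch 1: (825/3395)²·39.7²/109 = 0.8538525
batch 2: (1910/3395)²·35.3²/77 = 5.1220742
batch 3: (320/3395)²·47.3²/54 = 0.3680857
batch 4: (340/3395)²·45.3²/15 = 1.3720926
Sum = 7.7161049 → 7.7161.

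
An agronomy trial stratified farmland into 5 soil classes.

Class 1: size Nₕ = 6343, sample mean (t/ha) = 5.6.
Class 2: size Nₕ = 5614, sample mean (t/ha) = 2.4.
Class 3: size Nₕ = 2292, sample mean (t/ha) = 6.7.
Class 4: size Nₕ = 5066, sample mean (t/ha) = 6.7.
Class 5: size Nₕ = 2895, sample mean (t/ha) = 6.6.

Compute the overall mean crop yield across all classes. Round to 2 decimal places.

x̄_st = (Σ Nₕx̄ₕ) / (Σ Nₕ) = (6343·5.6 + 5614·2.4 + 2292·6.7 + 5066·6.7 + 2895·6.6) / 22210
= 117400 / 22210 = 5.2859... → 5.29.

5.29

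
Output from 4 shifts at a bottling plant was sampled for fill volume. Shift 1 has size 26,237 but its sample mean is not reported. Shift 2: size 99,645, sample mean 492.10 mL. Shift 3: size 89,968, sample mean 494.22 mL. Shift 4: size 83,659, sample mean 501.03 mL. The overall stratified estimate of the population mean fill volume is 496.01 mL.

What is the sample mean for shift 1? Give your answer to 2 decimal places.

N = 26237 + 99645 + 89968 + 83659 = 299509.
Overall total = μ·N = 496.01·299509 = 148559459.09.
Subtract the known strata: 99645·492.10 + 89968·494.22 + 83659·501.03 = 135414958.23.
Remaining total for shift 1: 148559459.09 − 135414958.23 = 13144500.86.
Divide by its size: 13144500.86 / 26237 = 500.9910... → 500.99.

500.99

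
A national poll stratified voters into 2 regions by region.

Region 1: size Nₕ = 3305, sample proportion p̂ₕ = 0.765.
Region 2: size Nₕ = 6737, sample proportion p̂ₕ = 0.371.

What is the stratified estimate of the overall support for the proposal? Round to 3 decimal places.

0.501

N = 3305 + 6737 = 10042.
Overall proportion = Σ (Nₕ/N)·p̂ₕ.
Σ Nₕp̂ₕ = 2528.325 + 2499.427 = 5027.752.
5027.752 / 10042 = 0.50067... → 0.501.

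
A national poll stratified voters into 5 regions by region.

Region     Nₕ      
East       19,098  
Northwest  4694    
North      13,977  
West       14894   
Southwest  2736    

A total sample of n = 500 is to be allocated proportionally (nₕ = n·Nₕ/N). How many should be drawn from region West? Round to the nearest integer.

N = 19098 + 4694 + 13977 + 14894 + 2736 = 55399.
n_West = 500·14894/55399 = 134.425... → 134.

134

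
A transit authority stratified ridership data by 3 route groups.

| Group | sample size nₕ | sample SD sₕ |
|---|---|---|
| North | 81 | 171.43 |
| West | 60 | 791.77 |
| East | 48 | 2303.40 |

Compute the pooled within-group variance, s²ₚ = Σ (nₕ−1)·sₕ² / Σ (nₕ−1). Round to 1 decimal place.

North: (81−1)·171.43² = 80·29388.2449 = 2351059.592
West: (60−1)·791.77² = 59·626899.7329 = 36987084.2411
East: (48−1)·2303.40² = 47·5305651.56 = 249365623.32
Numerator = 288703767.1531; denominator = Σ(nₕ−1) = 186.
s²ₚ = 288703767.1531/186 = 1552170.791... → 1552170.8.

1552170.8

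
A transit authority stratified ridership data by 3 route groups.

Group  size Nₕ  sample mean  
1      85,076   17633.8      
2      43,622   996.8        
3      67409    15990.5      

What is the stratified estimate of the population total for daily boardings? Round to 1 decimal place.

2621599192.9

Population total = Σ Nₕ·x̄ₕ (each stratum's size times its mean).
85076·17633.8 + 43622·996.8 + 67409·15990.5 = 1500213168.8 + 43482409.6 + 1077903614.5 = 2621599192.9.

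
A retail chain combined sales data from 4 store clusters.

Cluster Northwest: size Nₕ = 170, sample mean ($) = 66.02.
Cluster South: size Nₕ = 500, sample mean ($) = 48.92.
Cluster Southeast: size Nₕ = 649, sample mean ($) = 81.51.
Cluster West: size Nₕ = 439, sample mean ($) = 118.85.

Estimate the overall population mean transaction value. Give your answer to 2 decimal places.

N = 1758; weights Wₕ = Nₕ/N = (0.0967, 0.2844, 0.3692, 0.2497).
x̄_st = Σ Wₕ·x̄ₕ = 0.0967·66.02 + 0.2844·48.92 + 0.3692·81.51 + 0.2497·118.85 ≈ 80.0674...
→ 80.07.

80.07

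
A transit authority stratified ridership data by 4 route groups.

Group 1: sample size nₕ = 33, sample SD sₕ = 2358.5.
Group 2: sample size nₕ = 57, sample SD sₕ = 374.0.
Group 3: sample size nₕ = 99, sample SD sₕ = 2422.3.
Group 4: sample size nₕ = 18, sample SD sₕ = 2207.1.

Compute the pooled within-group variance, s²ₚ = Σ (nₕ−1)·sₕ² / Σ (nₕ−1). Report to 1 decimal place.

1: (33−1)·2358.5² = 32·5562522.25 = 178000712
2: (57−1)·374.0² = 56·139876 = 7833056
3: (99−1)·2422.3² = 98·5867537.29 = 575018654.42
4: (18−1)·2207.1² = 17·4871290.41 = 82811936.97
Numerator = 843664359.39; denominator = Σ(nₕ−1) = 203.
s²ₚ = 843664359.39/203 = 4155982.066... → 4155982.1.

4155982.1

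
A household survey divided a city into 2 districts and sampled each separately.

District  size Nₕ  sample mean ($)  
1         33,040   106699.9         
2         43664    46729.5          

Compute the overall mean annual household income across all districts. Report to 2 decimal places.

72561.56

N = 33040 + 43664 = 76704.
Overall mean = Σ (Nₕ/N)·x̄ₕ — weight by population share, not a simple average.
Σ Nₕx̄ₕ = 33040·106699.9 + 43664·46729.5 = 3525364696 + 2040396888 = 5565761584.
Divide by N: 5565761584 / 76704 = 72561.5559... → 72561.56.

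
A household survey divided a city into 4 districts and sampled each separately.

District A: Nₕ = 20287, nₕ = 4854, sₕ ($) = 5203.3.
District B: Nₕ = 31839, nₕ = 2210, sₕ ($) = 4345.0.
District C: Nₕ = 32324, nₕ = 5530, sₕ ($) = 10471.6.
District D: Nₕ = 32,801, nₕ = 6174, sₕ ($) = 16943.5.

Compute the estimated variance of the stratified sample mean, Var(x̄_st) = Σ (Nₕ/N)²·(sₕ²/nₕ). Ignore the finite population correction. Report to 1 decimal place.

5942.9

N = 117251; Wₕ = Nₕ/N.
district A: (20287/117251)²·5203.3²/4854 = 166.9785
district B: (31839/117251)²·4345.0²/2210 = 629.9020
district C: (32324/117251)²·10471.6²/5530 = 1507.0166
district D: (32801/117251)²·16943.5²/6174 = 3638.9885
Sum = 5942.8857 → 5942.9.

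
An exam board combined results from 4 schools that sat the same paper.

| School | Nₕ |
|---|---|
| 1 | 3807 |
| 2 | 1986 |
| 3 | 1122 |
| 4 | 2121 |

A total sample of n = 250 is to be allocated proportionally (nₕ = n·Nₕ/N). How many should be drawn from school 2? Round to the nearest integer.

55

Share of school 2 = 1986/9036 = 0.21979.
Allocate 250 × 0.21979 = 54.947... → 55.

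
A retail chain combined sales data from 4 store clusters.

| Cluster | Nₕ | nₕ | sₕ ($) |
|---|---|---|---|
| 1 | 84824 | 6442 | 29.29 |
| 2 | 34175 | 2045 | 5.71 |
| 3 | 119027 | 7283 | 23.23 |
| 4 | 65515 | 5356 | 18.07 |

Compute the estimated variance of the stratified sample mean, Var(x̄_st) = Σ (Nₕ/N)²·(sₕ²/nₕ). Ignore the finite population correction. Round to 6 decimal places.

0.024835

N = 303541. Term for each stratum: Wₕ²sₕ²/nₕ.
Var(x̄_st) = 0.010399700 + 0.000202098 + 0.011393164 + 0.002840027 = 0.024834989 → 0.024835.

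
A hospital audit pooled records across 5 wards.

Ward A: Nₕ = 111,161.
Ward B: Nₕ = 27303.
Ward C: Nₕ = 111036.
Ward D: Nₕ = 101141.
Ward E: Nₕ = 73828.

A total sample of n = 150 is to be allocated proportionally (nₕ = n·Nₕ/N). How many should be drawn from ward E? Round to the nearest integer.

Share of ward E = 73828/424469 = 0.17393.
Allocate 150 × 0.17393 = 26.090... → 26.

26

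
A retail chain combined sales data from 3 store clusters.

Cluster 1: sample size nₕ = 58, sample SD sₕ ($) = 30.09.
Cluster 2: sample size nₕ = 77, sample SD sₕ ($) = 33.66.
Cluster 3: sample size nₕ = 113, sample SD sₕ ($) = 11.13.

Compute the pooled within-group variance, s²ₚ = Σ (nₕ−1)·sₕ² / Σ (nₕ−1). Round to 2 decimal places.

Degrees of freedom: 57 + 76 + 112 = 245.
Σ(nₕ−1)sₕ² = 57·905.4081 + 76·1132.9956 + 112·123.8769 = 151590.1401.
s²ₚ = 151590.1401 / 245 = 618.7353... → 618.74.

618.74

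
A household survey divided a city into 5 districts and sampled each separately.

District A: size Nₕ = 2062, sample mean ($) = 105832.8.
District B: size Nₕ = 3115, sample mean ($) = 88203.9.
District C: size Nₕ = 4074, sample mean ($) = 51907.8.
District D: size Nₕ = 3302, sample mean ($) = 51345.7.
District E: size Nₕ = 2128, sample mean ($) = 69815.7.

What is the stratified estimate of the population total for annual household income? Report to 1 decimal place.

A: 2062·105832.8 = 218227233.6
B: 3115·88203.9 = 274755148.5
C: 4074·51907.8 = 211472377.2
D: 3302·51345.7 = 169543501.4
E: 2128·69815.7 = 148567809.6
τ̂ = Σ Nₕx̄ₕ = 1022566070.3.

1022566070.3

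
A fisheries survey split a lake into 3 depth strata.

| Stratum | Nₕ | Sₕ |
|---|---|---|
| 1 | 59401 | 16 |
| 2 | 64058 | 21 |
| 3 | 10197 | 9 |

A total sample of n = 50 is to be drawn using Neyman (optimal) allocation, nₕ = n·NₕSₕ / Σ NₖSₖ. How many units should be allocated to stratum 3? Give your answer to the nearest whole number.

1: NₕSₕ = 59401·16 = 950416
2: NₕSₕ = 64058·21 = 1345218
3: NₕSₕ = 10197·9 = 91773
Σ NₕSₕ = 2387407.
n_3 = 50·91773/2387407 = 1.922... → 2.

2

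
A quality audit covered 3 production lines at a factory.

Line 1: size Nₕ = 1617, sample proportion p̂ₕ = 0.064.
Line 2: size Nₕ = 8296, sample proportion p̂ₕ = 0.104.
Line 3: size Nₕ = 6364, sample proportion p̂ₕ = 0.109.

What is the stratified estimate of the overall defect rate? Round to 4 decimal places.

Wₕ = Nₕ/N with N = 16277: 0.0993, 0.5097, 0.3910.
p̂_st = 0.0993·0.064 + 0.5097·0.104 + 0.3910·0.109 ≈ 0.101981... → 0.1020.

0.1020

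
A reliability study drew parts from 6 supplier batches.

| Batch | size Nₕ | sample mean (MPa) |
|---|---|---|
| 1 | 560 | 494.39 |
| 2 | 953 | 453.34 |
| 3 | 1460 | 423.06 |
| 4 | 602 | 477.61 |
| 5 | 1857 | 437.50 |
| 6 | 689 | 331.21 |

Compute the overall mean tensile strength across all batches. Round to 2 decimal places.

433.71

N = 560 + 953 + 1460 + 602 + 1857 + 689 = 6121.
The stratified mean weights each stratum mean by its population share Nₕ/N.
Σ Nₕx̄ₕ = 560·494.39 + 953·453.34 + 1460·423.06 + 602·477.61 + 1857·437.50 + 689·331.21 = 276858.4 + 432033.02 + 617667.6 + 287521.22 + 812437.5 + 228203.69 = 2654721.43.
Divide by N: 2654721.43 / 6121 = 433.7071... → 433.71.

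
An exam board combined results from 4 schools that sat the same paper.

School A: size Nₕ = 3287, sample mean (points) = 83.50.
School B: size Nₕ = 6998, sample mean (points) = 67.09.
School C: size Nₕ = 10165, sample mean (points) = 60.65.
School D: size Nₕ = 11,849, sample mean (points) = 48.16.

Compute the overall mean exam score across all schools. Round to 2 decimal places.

59.79

N = 32299; weights Wₕ = Nₕ/N = (0.1018, 0.2167, 0.3147, 0.3669).
x̄_st = Σ Wₕ·x̄ₕ = 0.1018·83.50 + 0.2167·67.09 + 0.3147·60.65 + 0.3669·48.16 ≈ 59.7887...
→ 59.79.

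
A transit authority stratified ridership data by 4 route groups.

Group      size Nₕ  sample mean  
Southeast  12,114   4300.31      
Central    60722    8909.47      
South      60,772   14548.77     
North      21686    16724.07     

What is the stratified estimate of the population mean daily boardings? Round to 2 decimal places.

N = 12114 + 60722 + 60772 + 21686 = 155294.
Weight each subgroup mean by Nₕ/N and sum.
Σ Nₕx̄ₕ = 12114·4300.31 + 60722·8909.47 + 60772·14548.77 + 21686·16724.07 = 52093955.34 + 541000837.34 + 884157850.44 + 362678182.02 = 1839930825.14.
Divide by N: 1839930825.14 / 155294 = 11848.0484... → 11848.05.

11848.05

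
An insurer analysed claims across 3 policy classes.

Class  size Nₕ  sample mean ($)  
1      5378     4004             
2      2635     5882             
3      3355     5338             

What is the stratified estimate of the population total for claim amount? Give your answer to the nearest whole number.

54941572

1: 5378·4004 = 21533512
2: 2635·5882 = 15499070
3: 3355·5338 = 17908990
τ̂ = Σ Nₕx̄ₕ = 54941572.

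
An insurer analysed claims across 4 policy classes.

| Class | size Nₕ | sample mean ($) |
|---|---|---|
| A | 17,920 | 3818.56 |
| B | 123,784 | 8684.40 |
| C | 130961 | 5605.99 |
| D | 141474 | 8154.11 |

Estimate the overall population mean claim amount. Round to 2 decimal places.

N = 17920 + 123784 + 130961 + 141474 = 414139.
The stratified mean weights each stratum mean by its population share Nₕ/N.
Σ Nₕx̄ₕ = 17920·3818.56 + 123784·8684.40 + 130961·5605.99 + 141474·8154.11 = 68428595.2 + 1074989769.6 + 734166056.39 + 1153594558.14 = 3031178979.33.
Divide by N: 3031178979.33 / 414139 = 7319.2309... → 7319.23.

7319.23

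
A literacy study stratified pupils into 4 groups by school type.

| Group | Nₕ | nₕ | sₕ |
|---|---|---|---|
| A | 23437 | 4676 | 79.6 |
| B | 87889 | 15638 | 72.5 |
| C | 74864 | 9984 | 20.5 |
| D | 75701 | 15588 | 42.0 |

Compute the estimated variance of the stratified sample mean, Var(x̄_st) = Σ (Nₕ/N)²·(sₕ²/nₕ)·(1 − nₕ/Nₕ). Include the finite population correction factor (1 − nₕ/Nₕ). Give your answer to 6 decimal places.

N = 261891; Wₕ = Nₕ/N.
group A: (23437/261891)²·79.6²/4676·(1 − 4676/23437) = 0.008686973
group B: (87889/261891)²·72.5²/15638·(1 − 15638/87889) = 0.031119459
group C: (74864/261891)²·20.5²/9984·(1 − 9984/74864) = 0.002980889
group D: (75701/261891)²·42.0²/15588·(1 − 15588/75701) = 0.007508221
Sum = 0.050295543 → 0.050296.

0.050296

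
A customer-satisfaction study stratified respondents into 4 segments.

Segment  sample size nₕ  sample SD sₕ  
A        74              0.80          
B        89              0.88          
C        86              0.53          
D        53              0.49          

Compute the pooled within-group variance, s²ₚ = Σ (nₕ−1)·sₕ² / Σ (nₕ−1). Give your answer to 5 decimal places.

Degrees of freedom: 73 + 88 + 85 + 52 = 298.
Σ(nₕ−1)sₕ² = 73·0.64 + 88·0.7744 + 85·0.2809 + 52·0.2401 = 151.2289.
s²ₚ = 151.2289 / 298 = 0.5074795... → 0.50748.

0.50748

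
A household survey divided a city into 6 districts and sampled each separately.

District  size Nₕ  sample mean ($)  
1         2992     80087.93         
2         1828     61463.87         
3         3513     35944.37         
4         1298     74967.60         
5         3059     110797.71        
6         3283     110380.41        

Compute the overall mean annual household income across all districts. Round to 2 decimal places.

79939.19

N = 15973; weights Wₕ = Nₕ/N = (0.1873, 0.1144, 0.2199, 0.0813, 0.1915, 0.2055).
x̄_st = Σ Wₕ·x̄ₕ = 0.1873·80087.93 + 0.1144·61463.87 + 0.2199·35944.37 + 0.0813·74967.60 + 0.1915·110797.71 + 0.2055·110380.41 ≈ 79939.1873...
→ 79939.19.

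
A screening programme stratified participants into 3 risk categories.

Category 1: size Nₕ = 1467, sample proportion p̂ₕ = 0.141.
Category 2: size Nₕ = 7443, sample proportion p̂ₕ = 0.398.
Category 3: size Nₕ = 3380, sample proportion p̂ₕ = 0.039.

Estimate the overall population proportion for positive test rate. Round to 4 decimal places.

N = 1467 + 7443 + 3380 = 12290.
Overall proportion = Σ (Nₕ/N)·p̂ₕ.
Σ Nₕp̂ₕ = 206.847 + 2962.314 + 131.82 = 3300.981.
3300.981 / 12290 = 0.268591... → 0.2686.

0.2686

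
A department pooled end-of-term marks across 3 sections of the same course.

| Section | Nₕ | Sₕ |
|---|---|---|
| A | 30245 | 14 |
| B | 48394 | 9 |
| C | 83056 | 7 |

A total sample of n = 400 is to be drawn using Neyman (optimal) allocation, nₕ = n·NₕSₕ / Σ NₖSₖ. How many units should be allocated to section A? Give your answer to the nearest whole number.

118

A: NₕSₕ = 30245·14 = 423430
B: NₕSₕ = 48394·9 = 435546
C: NₕSₕ = 83056·7 = 581392
Σ NₕSₕ = 1440368.
n_A = 400·423430/1440368 = 117.589... → 118.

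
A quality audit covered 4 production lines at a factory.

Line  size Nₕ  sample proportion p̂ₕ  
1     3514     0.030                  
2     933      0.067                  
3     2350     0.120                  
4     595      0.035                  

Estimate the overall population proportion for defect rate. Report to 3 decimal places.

N = 3514 + 933 + 2350 + 595 = 7392.
Overall proportion = Σ (Nₕ/N)·p̂ₕ.
Σ Nₕp̂ₕ = 105.42 + 62.511 + 282 + 20.825 = 470.756.
470.756 / 7392 = 0.06368... → 0.064.

0.064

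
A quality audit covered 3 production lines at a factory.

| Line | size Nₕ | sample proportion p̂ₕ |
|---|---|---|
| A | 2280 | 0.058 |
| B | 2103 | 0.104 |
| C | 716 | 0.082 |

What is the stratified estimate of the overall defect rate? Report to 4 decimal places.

0.0803

Wₕ = Nₕ/N with N = 5099: 0.4471, 0.4124, 0.1404.
p̂_st = 0.4471·0.058 + 0.4124·0.104 + 0.1404·0.082 ≈ 0.080342... → 0.0803.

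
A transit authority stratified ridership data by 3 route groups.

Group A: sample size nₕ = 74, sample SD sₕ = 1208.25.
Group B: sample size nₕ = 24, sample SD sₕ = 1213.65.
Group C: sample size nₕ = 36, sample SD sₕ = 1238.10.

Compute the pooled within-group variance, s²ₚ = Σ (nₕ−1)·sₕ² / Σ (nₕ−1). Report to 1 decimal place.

1481674.4

Degrees of freedom: 73 + 23 + 35 = 131.
Σ(nₕ−1)sₕ² = 73·1459868.0625 + 23·1472946.3225 + 35·1532891.61 = 194099340.33.
s²ₚ = 194099340.33 / 131 = 1481674.354... → 1481674.4.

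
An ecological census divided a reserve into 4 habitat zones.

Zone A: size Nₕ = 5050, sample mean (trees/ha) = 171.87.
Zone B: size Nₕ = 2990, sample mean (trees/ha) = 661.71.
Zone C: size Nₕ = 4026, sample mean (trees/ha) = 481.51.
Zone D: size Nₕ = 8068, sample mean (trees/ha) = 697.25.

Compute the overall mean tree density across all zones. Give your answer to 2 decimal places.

x̄_st = (Σ Nₕx̄ₕ) / (Σ Nₕ) = (5050·171.87 + 2990·661.71 + 4026·481.51 + 8068·697.25) / 20134
= 10410428.66 / 20134 = 517.0572... → 517.06.

517.06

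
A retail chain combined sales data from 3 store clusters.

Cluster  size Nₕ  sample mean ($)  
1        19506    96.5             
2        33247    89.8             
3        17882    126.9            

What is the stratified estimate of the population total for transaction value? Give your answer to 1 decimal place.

Population total = Σ Nₕ·x̄ₕ (each stratum's size times its mean).
19506·96.5 + 33247·89.8 + 17882·126.9 = 1882329 + 2985580.6 + 2269225.8 = 7137135.4.

7137135.4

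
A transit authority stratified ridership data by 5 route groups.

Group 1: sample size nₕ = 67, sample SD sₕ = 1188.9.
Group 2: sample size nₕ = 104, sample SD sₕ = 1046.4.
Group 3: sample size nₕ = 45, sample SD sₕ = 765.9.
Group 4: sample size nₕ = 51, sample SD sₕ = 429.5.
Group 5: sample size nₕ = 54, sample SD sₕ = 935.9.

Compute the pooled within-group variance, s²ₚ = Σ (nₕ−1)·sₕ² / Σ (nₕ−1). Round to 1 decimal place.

909896.4

1: (67−1)·1188.9² = 66·1413483.21 = 93289891.86
2: (104−1)·1046.4² = 103·1094952.96 = 112780154.88
3: (45−1)·765.9² = 44·586602.81 = 25810523.64
4: (51−1)·429.5² = 50·184470.25 = 9223512.5
5: (54−1)·935.9² = 53·875908.81 = 46423166.93
Numerator = 287527249.81; denominator = Σ(nₕ−1) = 316.
s²ₚ = 287527249.81/316 = 909896.360... → 909896.4.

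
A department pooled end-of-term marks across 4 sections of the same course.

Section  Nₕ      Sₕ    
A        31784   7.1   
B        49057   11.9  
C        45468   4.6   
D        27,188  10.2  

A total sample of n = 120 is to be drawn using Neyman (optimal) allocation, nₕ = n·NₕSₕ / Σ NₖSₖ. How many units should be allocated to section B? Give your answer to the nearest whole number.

54

A: NₕSₕ = 31784·7.1 = 225666.4
B: NₕSₕ = 49057·11.9 = 583778.3
C: NₕSₕ = 45468·4.6 = 209152.8
D: NₕSₕ = 27188·10.2 = 277317.6
Σ NₕSₕ = 1295915.1.
n_B = 120·583778.3/1295915.1 = 54.057... → 54.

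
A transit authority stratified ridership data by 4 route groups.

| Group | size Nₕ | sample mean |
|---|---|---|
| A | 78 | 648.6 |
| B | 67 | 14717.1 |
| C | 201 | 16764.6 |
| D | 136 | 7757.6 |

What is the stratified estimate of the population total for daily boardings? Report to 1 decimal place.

5461354.7

A: 78·648.6 = 50590.8
B: 67·14717.1 = 986045.7
C: 201·16764.6 = 3369684.6
D: 136·7757.6 = 1055033.6
τ̂ = Σ Nₕx̄ₕ = 5461354.7.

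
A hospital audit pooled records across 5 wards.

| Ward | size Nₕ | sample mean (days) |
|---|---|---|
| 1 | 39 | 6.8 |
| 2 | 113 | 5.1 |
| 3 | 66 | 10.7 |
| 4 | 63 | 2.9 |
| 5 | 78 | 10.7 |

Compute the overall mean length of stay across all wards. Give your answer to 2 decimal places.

7.14

N = 359; weights Wₕ = Nₕ/N = (0.1086, 0.3148, 0.1838, 0.1755, 0.2173).
x̄_st = Σ Wₕ·x̄ₕ = 0.1086·6.8 + 0.3148·5.1 + 0.1838·10.7 + 0.1755·2.9 + 0.2173·10.7 ≈ 7.1448...
→ 7.14.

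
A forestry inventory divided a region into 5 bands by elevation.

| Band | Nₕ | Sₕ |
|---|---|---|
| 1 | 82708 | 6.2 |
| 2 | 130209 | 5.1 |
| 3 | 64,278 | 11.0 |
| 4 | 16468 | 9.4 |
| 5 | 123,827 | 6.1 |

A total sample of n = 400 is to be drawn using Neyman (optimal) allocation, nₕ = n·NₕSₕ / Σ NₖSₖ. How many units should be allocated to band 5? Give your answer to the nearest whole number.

1: NₕSₕ = 82708·6.2 = 512789.6
2: NₕSₕ = 130209·5.1 = 664065.9
3: NₕSₕ = 64278·11.0 = 707058
4: NₕSₕ = 16468·9.4 = 154799.2
5: NₕSₕ = 123827·6.1 = 755344.7
Σ NₕSₕ = 2794057.4.
n_5 = 400·755344.7/2794057.4 = 108.136... → 108.

108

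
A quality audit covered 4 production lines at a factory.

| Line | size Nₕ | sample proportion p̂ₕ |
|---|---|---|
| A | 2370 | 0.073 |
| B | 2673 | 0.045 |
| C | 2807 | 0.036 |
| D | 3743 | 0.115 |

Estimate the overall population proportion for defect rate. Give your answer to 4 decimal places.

Wₕ = Nₕ/N with N = 11593: 0.2044, 0.2306, 0.2421, 0.3229.
p̂_st = 0.2044·0.073 + 0.2306·0.045 + 0.2421·0.036 + 0.3229·0.115 ≈ 0.071146... → 0.0711.

0.0711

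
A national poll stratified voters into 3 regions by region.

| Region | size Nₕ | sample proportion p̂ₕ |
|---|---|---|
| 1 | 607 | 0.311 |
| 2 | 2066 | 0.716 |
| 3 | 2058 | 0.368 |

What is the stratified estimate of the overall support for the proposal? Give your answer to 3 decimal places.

N = 607 + 2066 + 2058 = 4731.
Overall proportion = Σ (Nₕ/N)·p̂ₕ.
Σ Nₕp̂ₕ = 188.777 + 1479.256 + 757.344 = 2425.377.
2425.377 / 4731 = 0.51266... → 0.513.

0.513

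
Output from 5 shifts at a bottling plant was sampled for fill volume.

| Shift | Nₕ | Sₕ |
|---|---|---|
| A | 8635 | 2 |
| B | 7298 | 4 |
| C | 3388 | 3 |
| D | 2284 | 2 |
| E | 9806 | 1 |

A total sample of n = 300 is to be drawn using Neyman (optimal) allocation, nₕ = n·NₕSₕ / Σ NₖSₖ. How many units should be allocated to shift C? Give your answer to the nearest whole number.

43

A: NₕSₕ = 8635·2 = 17270
B: NₕSₕ = 7298·4 = 29192
C: NₕSₕ = 3388·3 = 10164
D: NₕSₕ = 2284·2 = 4568
E: NₕSₕ = 9806·1 = 9806
Σ NₕSₕ = 71000.
n_C = 300·10164/71000 = 42.946... → 43.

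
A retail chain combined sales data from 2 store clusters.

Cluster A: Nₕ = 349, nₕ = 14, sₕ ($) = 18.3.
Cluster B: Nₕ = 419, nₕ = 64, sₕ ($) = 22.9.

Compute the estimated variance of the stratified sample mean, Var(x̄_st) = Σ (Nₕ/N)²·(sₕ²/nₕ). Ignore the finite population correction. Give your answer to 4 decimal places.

N = 768; Wₕ = Nₕ/N.
cluster A: (349/768)²·18.3²/14 = 4.9397226
cluster B: (419/768)²·22.9²/64 = 2.4389146
Sum = 7.3786372 → 7.3786.

7.3786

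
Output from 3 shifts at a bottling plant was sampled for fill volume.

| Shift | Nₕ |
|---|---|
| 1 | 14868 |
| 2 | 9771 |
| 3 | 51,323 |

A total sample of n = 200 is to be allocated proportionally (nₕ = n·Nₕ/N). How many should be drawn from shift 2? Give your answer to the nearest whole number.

N = 14868 + 9771 + 51323 = 75962.
n_2 = 200·9771/75962 = 25.726... → 26.

26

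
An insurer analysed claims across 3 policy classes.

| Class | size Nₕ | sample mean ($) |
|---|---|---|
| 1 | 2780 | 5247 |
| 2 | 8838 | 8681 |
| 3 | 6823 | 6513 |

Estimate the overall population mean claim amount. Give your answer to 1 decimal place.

N = 18441; weights Wₕ = Nₕ/N = (0.1508, 0.4793, 0.3700).
x̄_st = Σ Wₕ·x̄ₕ = 0.1508·5247 + 0.4793·8681 + 0.3700·6513 ≈ 7361.181...
→ 7361.2.

7361.2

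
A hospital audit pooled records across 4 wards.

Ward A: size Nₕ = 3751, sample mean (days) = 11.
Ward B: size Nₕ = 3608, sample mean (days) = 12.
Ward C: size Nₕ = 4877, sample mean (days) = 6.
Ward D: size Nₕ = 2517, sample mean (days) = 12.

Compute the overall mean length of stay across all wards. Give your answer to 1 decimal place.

9.8

N = 14753; weights Wₕ = Nₕ/N = (0.2543, 0.2446, 0.3306, 0.1706).
x̄_st = Σ Wₕ·x̄ₕ = 0.2543·11 + 0.2446·12 + 0.3306·6 + 0.1706·12 ≈ 9.762...
→ 9.8.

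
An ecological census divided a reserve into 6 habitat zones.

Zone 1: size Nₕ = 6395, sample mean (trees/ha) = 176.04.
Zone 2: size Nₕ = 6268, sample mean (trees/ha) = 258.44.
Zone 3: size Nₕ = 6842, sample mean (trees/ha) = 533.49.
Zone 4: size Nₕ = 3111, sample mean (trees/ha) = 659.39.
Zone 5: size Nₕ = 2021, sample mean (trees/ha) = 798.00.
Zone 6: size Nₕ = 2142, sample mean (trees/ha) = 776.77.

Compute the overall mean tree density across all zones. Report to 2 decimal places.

x̄_st = (Σ Nₕx̄ₕ) / (Σ Nₕ) = (6395·176.04 + 6268·258.44 + 6842·533.49 + 3111·659.39 + 2021·798.00 + 2142·776.77) / 26779
= 11723777.93 / 26779 = 437.7975... → 437.80.

437.80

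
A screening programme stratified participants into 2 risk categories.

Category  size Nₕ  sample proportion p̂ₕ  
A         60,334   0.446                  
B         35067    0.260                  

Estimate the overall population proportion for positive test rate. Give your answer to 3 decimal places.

Wₕ = Nₕ/N with N = 95401: 0.6324, 0.3676.
p̂_st = 0.6324·0.446 + 0.3676·0.260 ≈ 0.37763... → 0.378.

0.378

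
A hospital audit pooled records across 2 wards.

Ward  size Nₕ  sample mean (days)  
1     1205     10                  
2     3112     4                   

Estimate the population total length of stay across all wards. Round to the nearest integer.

Estimate total by summing Nₕ·x̄ₕ over strata.
1205·10 + 3112·4 = 12050 + 12448 = 24498.

24498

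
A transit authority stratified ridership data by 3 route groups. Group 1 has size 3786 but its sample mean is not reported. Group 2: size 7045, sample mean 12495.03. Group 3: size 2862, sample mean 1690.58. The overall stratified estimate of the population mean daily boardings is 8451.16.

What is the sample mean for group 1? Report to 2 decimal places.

N = 3786 + 7045 + 2862 = 13693.
Overall total = μ·N = 8451.16·13693 = 115721733.88.
Subtract the known strata: 7045·12495.03 + 2862·1690.58 = 92865926.31.
Remaining total for group 1: 115721733.88 − 92865926.31 = 22855807.57.
Divide by its size: 22855807.57 / 3786 = 6036.9275... → 6036.93.

6036.93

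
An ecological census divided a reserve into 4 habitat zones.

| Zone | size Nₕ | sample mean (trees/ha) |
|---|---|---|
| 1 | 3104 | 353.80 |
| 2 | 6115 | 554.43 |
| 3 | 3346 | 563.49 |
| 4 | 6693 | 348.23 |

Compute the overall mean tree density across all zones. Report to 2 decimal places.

N = 3104 + 6115 + 3346 + 6693 = 19258.
Weight each subgroup mean by Nₕ/N and sum.
Σ Nₕx̄ₕ = 3104·353.80 + 6115·554.43 + 3346·563.49 + 6693·348.23 = 1098195.2 + 3390339.45 + 1885437.54 + 2330703.39 = 8704675.58.
Divide by N: 8704675.58 / 19258 = 452.0031... → 452.00.

452.00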